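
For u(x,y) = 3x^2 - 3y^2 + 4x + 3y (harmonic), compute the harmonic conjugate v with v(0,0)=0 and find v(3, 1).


Step 1: v_x = -u_y = 6y - 3
Step 2: v_y = u_x = 6x + 4
Step 3: v = 6xy - 3x + 4y + C
Step 4: v(0,0) = 0 => C = 0
Step 5: v(3, 1) = 13

13


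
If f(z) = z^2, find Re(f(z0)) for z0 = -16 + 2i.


Step 1: z0 = -16 + 2i
Step 2: z0^2 = (-16)^2 - 2^2 - 64i
Step 3: real part = 256 - 4 = 252

252


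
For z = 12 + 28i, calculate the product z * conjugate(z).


Step 1: conj(z) = 12 - 28i
Step 2: z * conj(z) = 12^2 + 28^2
Step 3: = 144 + 784 = 928

928


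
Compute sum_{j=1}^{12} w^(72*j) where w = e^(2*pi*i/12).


Step 1: The sum sum_{j=1}^{n} w^(k*j) equals n if n | k, else 0.
Step 2: Here n = 12, k = 72
Step 3: Does n divide k? 12 | 72 -> True
Step 4: Sum = 12

12


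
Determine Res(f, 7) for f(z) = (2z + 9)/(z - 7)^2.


Step 1: Pole of order 2 at z = 7
Step 2: Res = lim d/dz [(z - 7)^2 * f(z)] as z -> 7
Step 3: (z - 7)^2 * f(z) = 2z + 9
Step 4: d/dz[2z + 9] = 2

2


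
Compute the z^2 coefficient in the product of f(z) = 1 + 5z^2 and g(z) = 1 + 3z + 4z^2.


Step 1: z^2 term in f*g comes from: (1)*(4z^2) + (0)*(3z) + (5z^2)*(1)
Step 2: = 4 + 0 + 5
Step 3: = 9

9


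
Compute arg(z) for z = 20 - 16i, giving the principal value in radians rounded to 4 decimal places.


Step 1: z = 20 - 16i
Step 2: arg(z) = atan2(-16, 20)
Step 3: arg(z) = -0.6747

-0.6747


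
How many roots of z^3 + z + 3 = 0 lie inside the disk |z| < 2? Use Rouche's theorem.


Step 1: On |z| = 2 the three terms have sizes |z^3| = 2^3 = 8, |z| = 2, |3| = 3
Step 2: The dominant term is g(z) = z^3; let h(z) = z + 3 so f = g + h
Step 3: On |z| = 2: |g| = 8 and |h| <= 2 + 3 = 5
Step 4: Since 8 > 5, |h| < |g| on |z| = 2, so by Rouche f has the same number of zeros as g inside |z| < 2
Step 5: g(z) = z^3 has 3 zeros (all at the origin) inside |z| < 2. Answer = 3

3


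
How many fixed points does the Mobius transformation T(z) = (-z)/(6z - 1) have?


Step 1: Fixed points satisfy T(z) = z
Step 2: 6z^2 = 0
Step 3: Discriminant = 0^2 - 4*6*0 = 0
Step 4: Number of fixed points = 1

1


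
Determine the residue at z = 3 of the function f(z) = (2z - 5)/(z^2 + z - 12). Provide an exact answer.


Step 1: Q(z) = z^2 + z - 12 = (z - 3)(z + 4)
Step 2: Q'(z) = 2z + 1
Step 3: Q'(3) = 7, P(3) = 1
Step 4: Res = P(3)/Q'(3) = 1/7 = 1/7

1/7


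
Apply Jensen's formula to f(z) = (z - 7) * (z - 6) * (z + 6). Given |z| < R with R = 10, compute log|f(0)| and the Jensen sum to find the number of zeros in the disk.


Jensen's formula: (1/2pi)*integral log|f(Re^it)|dt = log|f(0)| + sum_{|a_k|<R} log(R/|a_k|)
Step 1: f(0) = (-7) * (-6) * 6 = 252
Step 2: log|f(0)| = log|7| + log|6| + log|-6| = 5.5294
Step 3: Zeros inside |z| < 10: 7, 6, -6
Step 4: Jensen sum = log(10/7) + log(10/6) + log(10/6) = 1.3783
Step 5: n(R) = number of terms in the Jensen sum = count of zeros inside |z| < 10 = 3

3


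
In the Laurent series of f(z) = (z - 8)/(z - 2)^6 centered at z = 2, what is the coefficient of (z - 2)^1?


Step 1: Write the numerator in powers of (z - 2): z - 8 = (z - 2) + (1*2 - 8) = (z - 2) - 6
Step 2: Divide by (z - 2)^6: f(z) = -6(z - 2)^(-6) + (z - 2)^(-5)
Step 3: This finite sum is the Laurent series of f about z = 2.
Step 4: Only the powers -6 and -5 appear, so the coefficient of (z - 2)^1 = 0

0


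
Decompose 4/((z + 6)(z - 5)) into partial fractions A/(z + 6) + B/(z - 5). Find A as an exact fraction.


Step 1: Multiply both sides by (z + 6) and set z = -6
Step 2: A = 4 / (-6 - 5)
Step 3: A = 4 / (-11)
Step 4: A = -4/11

-4/11


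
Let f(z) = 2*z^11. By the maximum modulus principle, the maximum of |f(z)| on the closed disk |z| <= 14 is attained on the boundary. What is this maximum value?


Step 1: On |z| = 14, |f(z)| = 2 * |z|^11 = 2 * 14^11
Step 2: By maximum modulus principle, maximum is on boundary.
Step 3: Maximum = 2 * 4049565169664 = 8099130339328

8099130339328


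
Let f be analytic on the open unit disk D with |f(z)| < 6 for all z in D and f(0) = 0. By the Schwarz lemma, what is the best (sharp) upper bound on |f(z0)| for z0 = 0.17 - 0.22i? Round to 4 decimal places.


Step 1: g = f/6 maps D -> D with g(0) = 0, so by the Schwarz lemma |g(z)| <= |z|, i.e. |f(z)| <= 6|z|; this is sharp (f(z) = 6z).
Step 2: |z0|^2 = 0.17^2 + (-0.22)^2 = 0.0773
Step 3: |z0| = sqrt(0.0773) = 0.278029
Step 4: Best bound = 6 * |z0| = 6 * 0.278029 = 1.6682

1.6682


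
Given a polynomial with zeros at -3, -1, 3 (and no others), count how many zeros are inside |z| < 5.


Step 1: Check each root:
  z = -3: |-3| = 3 < 5
  z = -1: |-1| = 1 < 5
  z = 3: |3| = 3 < 5
Step 2: Count = 3

3


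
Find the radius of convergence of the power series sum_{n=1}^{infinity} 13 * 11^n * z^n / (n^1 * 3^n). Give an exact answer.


Step 1: General term a_n = 13 * 11^n / (n^1 * 3^n)
Step 2: By the root test, |a_n|^(1/n) = 13^(1/n) * 11 / (n^(1/n) * 3) -> 11/3 as n -> infinity (since 13^(1/n) -> 1 and n^(1/n) -> 1)
Step 3: R = 1/lim|a_n|^(1/n) = 3/11

3/11


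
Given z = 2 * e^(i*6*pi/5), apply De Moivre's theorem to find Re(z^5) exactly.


Step 1: By De Moivre's theorem, z^5 = 2^5 * e^(i*5*6*pi/5) = 32 * (cos(6*pi) + i*sin(6*pi))
Step 2: |z|^5 = 2^5 = 32
Step 3: Reduce the angle mod 2*pi: 6*pi - 6*pi = 0
Step 4: cos(0) = 1
Step 5: Re(z^5) = 32 * 1 = 32

32


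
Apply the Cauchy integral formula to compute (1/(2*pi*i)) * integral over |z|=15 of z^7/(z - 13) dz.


Step 1: f(z) = z^7, a = 13 is inside |z| = 15
Step 2: By Cauchy integral formula: (1/(2pi*i)) * integral = f(a)
Step 3: f(13) = 13^7 = 62748517

62748517


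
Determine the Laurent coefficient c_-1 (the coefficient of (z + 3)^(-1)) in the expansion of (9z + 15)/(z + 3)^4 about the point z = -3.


Step 1: Write the numerator in powers of (z + 3): 9z + 15 = 9(z + 3) + (9*(-3) + 15) = 9(z + 3) - 12
Step 2: Divide by (z + 3)^4: f(z) = -12(z + 3)^(-4) + 9(z + 3)^(-3)
Step 3: This finite sum is the Laurent series of f about z = -3.
Step 4: Only the powers -4 and -3 appear, so the coefficient of (z + 3)^(-1) = 0

0


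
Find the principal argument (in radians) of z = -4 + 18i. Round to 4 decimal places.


Step 1: z = -4 + 18i
Step 2: arg(z) = atan2(18, -4)
Step 3: arg(z) = 1.7895

1.7895


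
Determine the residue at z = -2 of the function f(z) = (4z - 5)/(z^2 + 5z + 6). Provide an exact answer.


Step 1: Q(z) = z^2 + 5z + 6 = (z + 2)(z + 3)
Step 2: Q'(z) = 2z + 5
Step 3: Q'(-2) = 1, P(-2) = -13
Step 4: Res = P(-2)/Q'(-2) = -13/1 = -13

-13


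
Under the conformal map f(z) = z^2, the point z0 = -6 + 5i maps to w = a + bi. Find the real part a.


Step 1: z0 = -6 + 5i
Step 2: z0^2 = (-6)^2 - 5^2 - 60i
Step 3: real part = 36 - 25 = 11

11


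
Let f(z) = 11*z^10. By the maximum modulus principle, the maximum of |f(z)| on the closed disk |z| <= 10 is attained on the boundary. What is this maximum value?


Step 1: On |z| = 10, |f(z)| = 11 * |z|^10 = 11 * 10^10
Step 2: By maximum modulus principle, maximum is on boundary.
Step 3: Maximum = 11 * 10000000000 = 110000000000

110000000000


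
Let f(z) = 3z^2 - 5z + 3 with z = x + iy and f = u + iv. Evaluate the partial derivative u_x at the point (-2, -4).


Step 1: f(z) = 3(x+iy)^2 - 5(x+iy) + 3
Step 2: u = 3(x^2 - y^2) - 5x + 3
Step 3: u_x = 6x - 5
Step 4: At (-2, -4): u_x = -12 - 5 = -17

-17


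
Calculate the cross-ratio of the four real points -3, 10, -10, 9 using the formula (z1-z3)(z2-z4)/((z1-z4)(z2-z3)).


Step 1: (z1-z3)(z2-z4) = 7 * 1 = 7
Step 2: (z1-z4)(z2-z3) = (-12) * 20 = -240
Step 3: Cross-ratio = -7/240 = -7/240

-7/240


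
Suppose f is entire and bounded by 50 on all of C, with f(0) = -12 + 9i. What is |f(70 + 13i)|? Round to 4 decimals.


Step 1: By Liouville's theorem, a bounded entire function is constant.
Step 2: f(z) = f(0) = -12 + 9i for all z.
Step 3: |f(w)| = |-12 + 9i| = sqrt(144 + 81)
Step 4: = 15.0

15.0


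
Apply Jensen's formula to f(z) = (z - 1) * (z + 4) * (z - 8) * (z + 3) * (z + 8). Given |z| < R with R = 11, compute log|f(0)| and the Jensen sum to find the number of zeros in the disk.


Jensen's formula: (1/2pi)*integral log|f(Re^it)|dt = log|f(0)| + sum_{|a_k|<R} log(R/|a_k|)
Step 1: f(0) = (-1) * 4 * (-8) * 3 * 8 = 768
Step 2: log|f(0)| = log|1| + log|-4| + log|8| + log|-3| + log|-8| = 6.6438
Step 3: Zeros inside |z| < 11: 1, -4, 8, -3, -8
Step 4: Jensen sum = log(11/1) + log(11/4) + log(11/8) + log(11/3) + log(11/8) = 5.3457
Step 5: n(R) = number of terms in the Jensen sum = count of zeros inside |z| < 11 = 5

5


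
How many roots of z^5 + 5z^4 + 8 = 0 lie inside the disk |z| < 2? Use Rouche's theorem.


Step 1: On |z| = 2 the three terms have sizes |z^5| = 2^5 = 32, |5z^4| = 5*2^4 = 80, |8| = 8
Step 2: The dominant term is g(z) = 5z^4; let h(z) = z^5 + 8 so f = g + h
Step 3: On |z| = 2: |g| = 80 and |h| <= 32 + 8 = 40
Step 4: Since 80 > 40, |h| < |g| on |z| = 2, so by Rouche f has the same number of zeros as g inside |z| < 2
Step 5: g(z) = 5z^4 has 4 zeros (at the origin, multiplicity 4) inside |z| < 2. Answer = 4

4


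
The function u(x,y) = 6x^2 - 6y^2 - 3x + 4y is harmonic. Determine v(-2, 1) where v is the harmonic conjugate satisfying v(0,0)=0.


Step 1: v_x = -u_y = 12y - 4
Step 2: v_y = u_x = 12x - 3
Step 3: v = 12xy - 4x - 3y + C
Step 4: v(0,0) = 0 => C = 0
Step 5: v(-2, 1) = -19

-19


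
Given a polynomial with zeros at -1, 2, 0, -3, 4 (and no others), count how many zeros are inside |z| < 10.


Step 1: Check each root:
  z = -1: |-1| = 1 < 10
  z = 2: |2| = 2 < 10
  z = 0: |0| = 0 < 10
  z = -3: |-3| = 3 < 10
  z = 4: |4| = 4 < 10
Step 2: Count = 5

5


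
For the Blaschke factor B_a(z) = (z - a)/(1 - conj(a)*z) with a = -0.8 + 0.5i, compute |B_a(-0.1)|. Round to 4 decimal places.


Step 1: Numerator z0 - a = -0.1 - (-0.8 + 0.5i) = 0.7 - 0.5i
Step 2: Denominator 1 - conj(a)*z0 = 1 - (-0.8 - 0.5i)*(-0.1) = 0.92 - 0.05i
Step 3: |z0 - a|^2 = 0.7^2 + (-0.5)^2 = 0.74; |1 - conj(a)*z0|^2 = 0.92^2 + (-0.05)^2 = 0.8489
Step 4: |B_a(-0.1)| = sqrt(0.74 / 0.8489) = sqrt(0.871716)
Step 5: = 0.9337

0.9337


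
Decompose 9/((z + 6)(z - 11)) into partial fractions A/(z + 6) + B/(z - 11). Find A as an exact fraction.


Step 1: Multiply both sides by (z + 6) and set z = -6
Step 2: A = 9 / (-6 - 11)
Step 3: A = 9 / (-17)
Step 4: A = -9/17

-9/17


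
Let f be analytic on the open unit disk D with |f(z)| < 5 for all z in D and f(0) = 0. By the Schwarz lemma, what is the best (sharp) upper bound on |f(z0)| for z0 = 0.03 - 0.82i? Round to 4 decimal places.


Step 1: g = f/5 maps D -> D with g(0) = 0, so by the Schwarz lemma |g(z)| <= |z|, i.e. |f(z)| <= 5|z|; this is sharp (f(z) = 5z).
Step 2: |z0|^2 = 0.03^2 + (-0.82)^2 = 0.6733
Step 3: |z0| = sqrt(0.6733) = 0.820549
Step 4: Best bound = 5 * |z0| = 5 * 0.820549 = 4.1027

4.1027


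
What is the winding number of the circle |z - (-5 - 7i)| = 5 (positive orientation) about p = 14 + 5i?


Step 1: Center c = (-5, -7), radius = 5
Step 2: |p - c|^2 = 19^2 + 12^2 = 505
Step 3: r^2 = 25
Step 4: |p-c| > r so winding number = 0

0


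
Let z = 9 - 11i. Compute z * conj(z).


Step 1: conj(z) = 9 + 11i
Step 2: z * conj(z) = 9^2 + (-11)^2
Step 3: = 81 + 121 = 202

202


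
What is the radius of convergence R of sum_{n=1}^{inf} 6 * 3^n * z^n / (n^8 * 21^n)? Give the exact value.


Step 1: General term a_n = 6 * 3^n / (n^8 * 21^n)
Step 2: By the root test, |a_n|^(1/n) = 6^(1/n) * 3 / (n^(8/n) * 21) -> 3/21 as n -> infinity (since 6^(1/n) -> 1 and n^(8/n) -> 1)
Step 3: R = 1/lim|a_n|^(1/n) = 21/3 = 7

7


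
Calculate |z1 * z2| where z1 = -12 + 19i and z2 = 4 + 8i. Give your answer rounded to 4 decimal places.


Step 1: |z1| = sqrt((-12)^2 + 19^2) = sqrt(505)
Step 2: |z2| = sqrt(4^2 + 8^2) = sqrt(80)
Step 3: |z1*z2| = |z1|*|z2| = sqrt(505) * sqrt(80) = sqrt(505 * 80) = sqrt(40400)
Step 4: = 200.9975

200.9975


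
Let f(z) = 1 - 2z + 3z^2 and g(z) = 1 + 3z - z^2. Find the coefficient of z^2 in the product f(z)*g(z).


Step 1: z^2 term in f*g comes from: (1)*(-z^2) + (-2z)*(3z) + (3z^2)*(1)
Step 2: = -1 - 6 + 3
Step 3: = -4

-4


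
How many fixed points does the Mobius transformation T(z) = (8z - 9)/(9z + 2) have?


Step 1: Fixed points satisfy T(z) = z
Step 2: 9z^2 - 6z + 9 = 0
Step 3: Discriminant = (-6)^2 - 4*9*9 = -288
Step 4: Number of fixed points = 2

2


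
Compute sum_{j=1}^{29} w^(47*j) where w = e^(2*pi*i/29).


Step 1: The sum sum_{j=1}^{n} w^(k*j) equals n if n | k, else 0.
Step 2: Here n = 29, k = 47
Step 3: Does n divide k? 29 | 47 -> False
Step 4: Sum = 0

0


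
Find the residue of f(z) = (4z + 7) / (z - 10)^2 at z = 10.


Step 1: Pole of order 2 at z = 10
Step 2: Res = lim d/dz [(z - 10)^2 * f(z)] as z -> 10
Step 3: (z - 10)^2 * f(z) = 4z + 7
Step 4: d/dz[4z + 7] = 4

4


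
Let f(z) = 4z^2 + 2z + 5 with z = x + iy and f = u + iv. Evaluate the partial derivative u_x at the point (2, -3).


Step 1: f(z) = 4(x+iy)^2 + 2(x+iy) + 5
Step 2: u = 4(x^2 - y^2) + 2x + 5
Step 3: u_x = 8x + 2
Step 4: At (2, -3): u_x = 16 + 2 = 18

18


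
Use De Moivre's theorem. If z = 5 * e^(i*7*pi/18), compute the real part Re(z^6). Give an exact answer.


Step 1: By De Moivre's theorem, z^6 = 5^6 * e^(i*6*7*pi/18) = 15625 * (cos(7*pi/3) + i*sin(7*pi/3))
Step 2: |z|^6 = 5^6 = 15625
Step 3: Reduce the angle mod 2*pi: 7*pi/3 - 2*pi = pi/3
Step 4: cos(pi/3) = 1/2
Step 5: Re(z^6) = 15625 * 1/2 = 15625/2

15625/2


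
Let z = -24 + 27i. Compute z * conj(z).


Step 1: conj(z) = -24 - 27i
Step 2: z * conj(z) = (-24)^2 + 27^2
Step 3: = 576 + 729 = 1305

1305


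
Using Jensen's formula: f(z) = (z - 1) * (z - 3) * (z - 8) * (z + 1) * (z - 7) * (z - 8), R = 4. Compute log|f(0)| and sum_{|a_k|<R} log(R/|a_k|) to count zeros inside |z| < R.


Jensen's formula: (1/2pi)*integral log|f(Re^it)|dt = log|f(0)| + sum_{|a_k|<R} log(R/|a_k|)
Step 1: f(0) = (-1) * (-3) * (-8) * 1 * (-7) * (-8) = -1344
Step 2: log|f(0)| = log|1| + log|3| + log|8| + log|-1| + log|7| + log|8| = 7.2034
Step 3: Zeros inside |z| < 4: 1, 3, -1
Step 4: Jensen sum = log(4/1) + log(4/3) + log(4/1) = 3.0603
Step 5: n(R) = number of terms in the Jensen sum = count of zeros inside |z| < 4 = 3

3


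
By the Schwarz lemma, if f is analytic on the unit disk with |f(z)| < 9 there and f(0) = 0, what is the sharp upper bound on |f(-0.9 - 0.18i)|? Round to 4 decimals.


Step 1: g = f/9 maps D -> D with g(0) = 0, so by the Schwarz lemma |g(z)| <= |z|, i.e. |f(z)| <= 9|z|; this is sharp (f(z) = 9z).
Step 2: |z0|^2 = (-0.9)^2 + (-0.18)^2 = 0.8424
Step 3: |z0| = sqrt(0.8424) = 0.917824
Step 4: Best bound = 9 * |z0| = 9 * 0.917824 = 8.2604

8.2604


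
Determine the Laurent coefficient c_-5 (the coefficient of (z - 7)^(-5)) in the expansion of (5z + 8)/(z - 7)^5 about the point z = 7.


Step 1: Write the numerator in powers of (z - 7): 5z + 8 = 5(z - 7) + (5*7 + 8) = 5(z - 7) + 43
Step 2: Divide by (z - 7)^5: f(z) = 43(z - 7)^(-5) + 5(z - 7)^(-4)
Step 3: This finite sum is the Laurent series of f about z = 7.
Step 4: Coefficient of (z - 7)^(-5) = 5*7 + 8 = 43

43


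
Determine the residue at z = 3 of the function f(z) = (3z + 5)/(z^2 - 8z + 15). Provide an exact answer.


Step 1: Q(z) = z^2 - 8z + 15 = (z - 3)(z - 5)
Step 2: Q'(z) = 2z - 8
Step 3: Q'(3) = -2, P(3) = 14
Step 4: Res = P(3)/Q'(3) = 14/(-2) = -7

-7


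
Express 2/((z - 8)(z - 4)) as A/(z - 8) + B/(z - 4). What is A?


Step 1: Multiply both sides by (z - 8) and set z = 8
Step 2: A = 2 / (8 - 4)
Step 3: A = 2 / 4
Step 4: A = 1/2

1/2


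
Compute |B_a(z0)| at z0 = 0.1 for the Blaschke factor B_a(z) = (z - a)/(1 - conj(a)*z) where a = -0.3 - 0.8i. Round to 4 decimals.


Step 1: Numerator z0 - a = 0.1 - (-0.3 - 0.8i) = 0.4 + 0.8i
Step 2: Denominator 1 - conj(a)*z0 = 1 - (-0.3 + 0.8i)*0.1 = 1.03 - 0.08i
Step 3: |z0 - a|^2 = 0.4^2 + 0.8^2 = 0.8; |1 - conj(a)*z0|^2 = 1.03^2 + (-0.08)^2 = 1.0673
Step 4: |B_a(0.1)| = sqrt(0.8 / 1.0673) = sqrt(0.749555)
Step 5: = 0.8658

0.8658


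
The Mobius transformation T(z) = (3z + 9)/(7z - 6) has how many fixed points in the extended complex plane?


Step 1: Fixed points satisfy T(z) = z
Step 2: 7z^2 - 9z - 9 = 0
Step 3: Discriminant = (-9)^2 - 4*7*(-9) = 333
Step 4: Number of fixed points = 2

2


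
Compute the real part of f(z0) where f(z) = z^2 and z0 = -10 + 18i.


Step 1: z0 = -10 + 18i
Step 2: z0^2 = (-10)^2 - 18^2 - 360i
Step 3: real part = 100 - 324 = -224

-224


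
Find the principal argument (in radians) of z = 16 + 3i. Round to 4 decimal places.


Step 1: z = 16 + 3i
Step 2: arg(z) = atan2(3, 16)
Step 3: arg(z) = 0.1853

0.1853


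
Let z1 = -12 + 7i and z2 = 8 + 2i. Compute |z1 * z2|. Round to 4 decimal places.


Step 1: |z1| = sqrt((-12)^2 + 7^2) = sqrt(193)
Step 2: |z2| = sqrt(8^2 + 2^2) = sqrt(68)
Step 3: |z1*z2| = |z1|*|z2| = sqrt(193) * sqrt(68) = sqrt(193 * 68) = sqrt(13124)
Step 4: = 114.56

114.56


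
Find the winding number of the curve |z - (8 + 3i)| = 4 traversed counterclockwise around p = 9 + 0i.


Step 1: Center c = (8, 3), radius = 4
Step 2: |p - c|^2 = 1^2 + (-3)^2 = 10
Step 3: r^2 = 16
Step 4: |p-c| < r so winding number = 1

1


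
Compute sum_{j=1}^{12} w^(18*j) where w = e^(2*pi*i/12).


Step 1: The sum sum_{j=1}^{n} w^(k*j) equals n if n | k, else 0.
Step 2: Here n = 12, k = 18
Step 3: Does n divide k? 12 | 18 -> False
Step 4: Sum = 0

0


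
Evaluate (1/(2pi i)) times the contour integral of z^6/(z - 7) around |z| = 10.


Step 1: f(z) = z^6, a = 7 is inside |z| = 10
Step 2: By Cauchy integral formula: (1/(2pi*i)) * integral = f(a)
Step 3: f(7) = 7^6 = 117649

117649


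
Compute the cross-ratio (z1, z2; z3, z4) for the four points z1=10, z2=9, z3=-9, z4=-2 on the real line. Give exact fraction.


Step 1: (z1-z3)(z2-z4) = 19 * 11 = 209
Step 2: (z1-z4)(z2-z3) = 12 * 18 = 216
Step 3: Cross-ratio = 209/216 = 209/216

209/216


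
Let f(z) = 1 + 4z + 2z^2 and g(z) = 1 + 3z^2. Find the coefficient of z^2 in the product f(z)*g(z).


Step 1: z^2 term in f*g comes from: (1)*(3z^2) + (4z)*(0) + (2z^2)*(1)
Step 2: = 3 + 0 + 2
Step 3: = 5

5


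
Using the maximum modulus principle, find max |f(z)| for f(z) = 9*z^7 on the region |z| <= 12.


Step 1: On |z| = 12, |f(z)| = 9 * |z|^7 = 9 * 12^7
Step 2: By maximum modulus principle, maximum is on boundary.
Step 3: Maximum = 9 * 35831808 = 322486272

322486272


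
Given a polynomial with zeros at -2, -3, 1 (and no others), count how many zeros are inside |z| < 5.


Step 1: Check each root:
  z = -2: |-2| = 2 < 5
  z = -3: |-3| = 3 < 5
  z = 1: |1| = 1 < 5
Step 2: Count = 3

3


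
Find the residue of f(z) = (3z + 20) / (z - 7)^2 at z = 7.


Step 1: Pole of order 2 at z = 7
Step 2: Res = lim d/dz [(z - 7)^2 * f(z)] as z -> 7
Step 3: (z - 7)^2 * f(z) = 3z + 20
Step 4: d/dz[3z + 20] = 3

3


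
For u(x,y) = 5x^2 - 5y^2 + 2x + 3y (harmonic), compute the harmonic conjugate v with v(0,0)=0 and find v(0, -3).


Step 1: v_x = -u_y = 10y - 3
Step 2: v_y = u_x = 10x + 2
Step 3: v = 10xy - 3x + 2y + C
Step 4: v(0,0) = 0 => C = 0
Step 5: v(0, -3) = -6

-6


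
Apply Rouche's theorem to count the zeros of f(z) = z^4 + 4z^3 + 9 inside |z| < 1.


Step 1: On |z| = 1 the three terms have sizes |z^4| = 1^4 = 1, |4z^3| = 4*1^3 = 4, |9| = 9
Step 2: The dominant term is g(z) = 9; let h(z) = z^4 + 4z^3 so f = g + h
Step 3: On |z| = 1: |g| = 9 and |h| <= 1 + 4 = 5
Step 4: Since 9 > 5, |h| < |g| on |z| = 1, so by Rouche f has the same number of zeros as g inside |z| < 1
Step 5: g(z) = 9 is a nonzero constant with no zeros inside |z| < 1. Answer = 0

0


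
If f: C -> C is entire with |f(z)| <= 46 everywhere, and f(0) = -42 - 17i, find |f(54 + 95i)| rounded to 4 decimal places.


Step 1: By Liouville's theorem, a bounded entire function is constant.
Step 2: f(z) = f(0) = -42 - 17i for all z.
Step 3: |f(w)| = |-42 - 17i| = sqrt(1764 + 289)
Step 4: = 45.31

45.31


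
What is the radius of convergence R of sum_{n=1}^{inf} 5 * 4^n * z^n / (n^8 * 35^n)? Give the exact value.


Step 1: General term a_n = 5 * 4^n / (n^8 * 35^n)
Step 2: By the root test, |a_n|^(1/n) = 5^(1/n) * 4 / (n^(8/n) * 35) -> 4/35 as n -> infinity (since 5^(1/n) -> 1 and n^(8/n) -> 1)
Step 3: R = 1/lim|a_n|^(1/n) = 35/4

35/4


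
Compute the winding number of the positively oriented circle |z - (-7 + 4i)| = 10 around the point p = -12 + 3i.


Step 1: Center c = (-7, 4), radius = 10
Step 2: |p - c|^2 = (-5)^2 + (-1)^2 = 26
Step 3: r^2 = 100
Step 4: |p-c| < r so winding number = 1

1


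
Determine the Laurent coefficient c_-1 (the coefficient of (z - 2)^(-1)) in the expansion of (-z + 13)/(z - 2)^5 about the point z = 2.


Step 1: Write the numerator in powers of (z - 2): -z + 13 = -(z - 2) + (-1*2 + 13) = -(z - 2) + 11
Step 2: Divide by (z - 2)^5: f(z) = 11(z - 2)^(-5) - (z - 2)^(-4)
Step 3: This finite sum is the Laurent series of f about z = 2.
Step 4: Only the powers -5 and -4 appear, so the coefficient of (z - 2)^(-1) = 0

0


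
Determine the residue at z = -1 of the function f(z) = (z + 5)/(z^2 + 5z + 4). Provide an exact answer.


Step 1: Q(z) = z^2 + 5z + 4 = (z + 1)(z + 4)
Step 2: Q'(z) = 2z + 5
Step 3: Q'(-1) = 3, P(-1) = 4
Step 4: Res = P(-1)/Q'(-1) = 4/3 = 4/3

4/3


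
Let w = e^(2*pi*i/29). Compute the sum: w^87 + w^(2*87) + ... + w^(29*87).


Step 1: The sum sum_{j=1}^{n} w^(k*j) equals n if n | k, else 0.
Step 2: Here n = 29, k = 87
Step 3: Does n divide k? 29 | 87 -> True
Step 4: Sum = 29

29


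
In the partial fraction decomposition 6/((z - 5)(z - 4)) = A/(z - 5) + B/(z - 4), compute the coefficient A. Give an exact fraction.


Step 1: Multiply both sides by (z - 5) and set z = 5
Step 2: A = 6 / (5 - 4)
Step 3: A = 6 / 1
Step 4: A = 6

6


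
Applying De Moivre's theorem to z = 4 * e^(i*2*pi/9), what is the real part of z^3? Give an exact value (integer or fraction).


Step 1: By De Moivre's theorem, z^3 = 4^3 * e^(i*3*2*pi/9) = 64 * (cos(2*pi/3) + i*sin(2*pi/3))
Step 2: |z|^3 = 4^3 = 64
Step 3: The angle 2*pi/3 already lies in [0, 2*pi)
Step 4: cos(2*pi/3) = -1/2
Step 5: Re(z^3) = 64 * (-1/2) = -32

-32


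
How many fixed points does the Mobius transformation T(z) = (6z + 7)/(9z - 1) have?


Step 1: Fixed points satisfy T(z) = z
Step 2: 9z^2 - 7z - 7 = 0
Step 3: Discriminant = (-7)^2 - 4*9*(-7) = 301
Step 4: Number of fixed points = 2

2


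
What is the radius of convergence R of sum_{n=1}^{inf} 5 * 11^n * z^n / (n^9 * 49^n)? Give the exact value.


Step 1: General term a_n = 5 * 11^n / (n^9 * 49^n)
Step 2: By the root test, |a_n|^(1/n) = 5^(1/n) * 11 / (n^(9/n) * 49) -> 11/49 as n -> infinity (since 5^(1/n) -> 1 and n^(9/n) -> 1)
Step 3: R = 1/lim|a_n|^(1/n) = 49/11

49/11


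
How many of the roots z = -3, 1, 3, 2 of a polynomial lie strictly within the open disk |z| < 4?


Step 1: Check each root:
  z = -3: |-3| = 3 < 4
  z = 1: |1| = 1 < 4
  z = 3: |3| = 3 < 4
  z = 2: |2| = 2 < 4
Step 2: Count = 4

4


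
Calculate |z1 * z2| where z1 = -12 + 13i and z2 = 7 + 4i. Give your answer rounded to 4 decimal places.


Step 1: |z1| = sqrt((-12)^2 + 13^2) = sqrt(313)
Step 2: |z2| = sqrt(7^2 + 4^2) = sqrt(65)
Step 3: |z1*z2| = |z1|*|z2| = sqrt(313) * sqrt(65) = sqrt(313 * 65) = sqrt(20345)
Step 4: = 142.6359

142.6359


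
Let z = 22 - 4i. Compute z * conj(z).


Step 1: conj(z) = 22 + 4i
Step 2: z * conj(z) = 22^2 + (-4)^2
Step 3: = 484 + 16 = 500

500


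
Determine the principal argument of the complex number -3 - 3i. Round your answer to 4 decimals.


Step 1: z = -3 - 3i
Step 2: arg(z) = atan2(-3, -3)
Step 3: arg(z) = -2.3562

-2.3562


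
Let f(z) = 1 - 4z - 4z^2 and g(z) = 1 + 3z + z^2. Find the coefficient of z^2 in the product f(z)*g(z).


Step 1: z^2 term in f*g comes from: (1)*(z^2) + (-4z)*(3z) + (-4z^2)*(1)
Step 2: = 1 - 12 - 4
Step 3: = -15

-15


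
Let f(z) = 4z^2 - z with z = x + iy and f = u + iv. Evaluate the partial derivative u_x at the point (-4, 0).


Step 1: f(z) = 4(x+iy)^2 - (x+iy) + 0
Step 2: u = 4(x^2 - y^2) - x + 0
Step 3: u_x = 8x - 1
Step 4: At (-4, 0): u_x = -32 - 1 = -33

-33


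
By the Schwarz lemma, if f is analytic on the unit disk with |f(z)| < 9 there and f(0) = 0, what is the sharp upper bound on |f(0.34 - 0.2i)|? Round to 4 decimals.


Step 1: g = f/9 maps D -> D with g(0) = 0, so by the Schwarz lemma |g(z)| <= |z|, i.e. |f(z)| <= 9|z|; this is sharp (f(z) = 9z).
Step 2: |z0|^2 = 0.34^2 + (-0.2)^2 = 0.1556
Step 3: |z0| = sqrt(0.1556) = 0.394462
Step 4: Best bound = 9 * |z0| = 9 * 0.394462 = 3.5502

3.5502


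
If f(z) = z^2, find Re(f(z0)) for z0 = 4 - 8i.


Step 1: z0 = 4 - 8i
Step 2: z0^2 = 4^2 - (-8)^2 - 64i
Step 3: real part = 16 - 64 = -48

-48


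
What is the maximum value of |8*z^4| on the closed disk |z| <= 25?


Step 1: On |z| = 25, |f(z)| = 8 * |z|^4 = 8 * 25^4
Step 2: By maximum modulus principle, maximum is on boundary.
Step 3: Maximum = 8 * 390625 = 3125000

3125000


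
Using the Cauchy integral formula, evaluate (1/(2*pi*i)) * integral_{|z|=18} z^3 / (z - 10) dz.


Step 1: f(z) = z^3, a = 10 is inside |z| = 18
Step 2: By Cauchy integral formula: (1/(2pi*i)) * integral = f(a)
Step 3: f(10) = 10^3 = 1000

1000


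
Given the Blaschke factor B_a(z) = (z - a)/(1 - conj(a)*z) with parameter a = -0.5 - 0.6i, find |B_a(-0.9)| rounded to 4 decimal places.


Step 1: Numerator z0 - a = -0.9 - (-0.5 - 0.6i) = -0.4 + 0.6i
Step 2: Denominator 1 - conj(a)*z0 = 1 - (-0.5 + 0.6i)*(-0.9) = 0.55 + 0.54i
Step 3: |z0 - a|^2 = (-0.4)^2 + 0.6^2 = 0.52; |1 - conj(a)*z0|^2 = 0.55^2 + 0.54^2 = 0.5941
Step 4: |B_a(-0.9)| = sqrt(0.52 / 0.5941) = sqrt(0.875274)
Step 5: = 0.9356

0.9356


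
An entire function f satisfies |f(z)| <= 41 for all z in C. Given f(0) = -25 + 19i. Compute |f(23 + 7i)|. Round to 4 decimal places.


Step 1: By Liouville's theorem, a bounded entire function is constant.
Step 2: f(z) = f(0) = -25 + 19i for all z.
Step 3: |f(w)| = |-25 + 19i| = sqrt(625 + 361)
Step 4: = 31.4006

31.4006


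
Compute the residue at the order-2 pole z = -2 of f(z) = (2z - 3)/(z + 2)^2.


Step 1: Pole of order 2 at z = -2
Step 2: Res = lim d/dz [(z + 2)^2 * f(z)] as z -> -2
Step 3: (z + 2)^2 * f(z) = 2z - 3
Step 4: d/dz[2z - 3] = 2

2


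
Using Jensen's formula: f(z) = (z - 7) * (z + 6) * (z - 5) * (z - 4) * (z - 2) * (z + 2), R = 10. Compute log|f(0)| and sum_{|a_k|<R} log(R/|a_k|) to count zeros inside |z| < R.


Jensen's formula: (1/2pi)*integral log|f(Re^it)|dt = log|f(0)| + sum_{|a_k|<R} log(R/|a_k|)
Step 1: f(0) = (-7) * 6 * (-5) * (-4) * (-2) * 2 = 3360
Step 2: log|f(0)| = log|7| + log|-6| + log|5| + log|4| + log|2| + log|-2| = 8.1197
Step 3: Zeros inside |z| < 10: 7, -6, 5, 4, 2, -2
Step 4: Jensen sum = log(10/7) + log(10/6) + log(10/5) + log(10/4) + log(10/2) + log(10/2) = 5.6958
Step 5: n(R) = number of terms in the Jensen sum = count of zeros inside |z| < 10 = 6

6


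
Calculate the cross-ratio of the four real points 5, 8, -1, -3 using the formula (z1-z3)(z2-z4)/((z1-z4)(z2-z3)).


Step 1: (z1-z3)(z2-z4) = 6 * 11 = 66
Step 2: (z1-z4)(z2-z3) = 8 * 9 = 72
Step 3: Cross-ratio = 66/72 = 11/12

11/12


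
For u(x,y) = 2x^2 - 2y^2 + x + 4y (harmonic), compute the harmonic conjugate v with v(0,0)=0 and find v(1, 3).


Step 1: v_x = -u_y = 4y - 4
Step 2: v_y = u_x = 4x + 1
Step 3: v = 4xy - 4x + y + C
Step 4: v(0,0) = 0 => C = 0
Step 5: v(1, 3) = 11

11


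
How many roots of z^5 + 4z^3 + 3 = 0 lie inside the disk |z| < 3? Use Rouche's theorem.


Step 1: On |z| = 3 the three terms have sizes |z^5| = 3^5 = 243, |4z^3| = 4*3^3 = 108, |3| = 3
Step 2: The dominant term is g(z) = z^5; let h(z) = 4z^3 + 3 so f = g + h
Step 3: On |z| = 3: |g| = 243 and |h| <= 108 + 3 = 111
Step 4: Since 243 > 111, |h| < |g| on |z| = 3, so by Rouche f has the same number of zeros as g inside |z| < 3
Step 5: g(z) = z^5 has 5 zeros (all at the origin) inside |z| < 3. Answer = 5

5


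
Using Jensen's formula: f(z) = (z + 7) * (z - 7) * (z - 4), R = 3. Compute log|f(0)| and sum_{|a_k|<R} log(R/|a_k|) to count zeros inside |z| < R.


Jensen's formula: (1/2pi)*integral log|f(Re^it)|dt = log|f(0)| + sum_{|a_k|<R} log(R/|a_k|)
Step 1: f(0) = 7 * (-7) * (-4) = 196
Step 2: log|f(0)| = log|-7| + log|7| + log|4| = 5.2781
Step 3: Zeros inside |z| < 3: none
Step 4: Jensen sum = (empty sum) = 0
Step 5: n(R) = number of terms in the Jensen sum = count of zeros inside |z| < 3 = 0

0


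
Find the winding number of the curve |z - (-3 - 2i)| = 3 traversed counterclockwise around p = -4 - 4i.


Step 1: Center c = (-3, -2), radius = 3
Step 2: |p - c|^2 = (-1)^2 + (-2)^2 = 5
Step 3: r^2 = 9
Step 4: |p-c| < r so winding number = 1

1


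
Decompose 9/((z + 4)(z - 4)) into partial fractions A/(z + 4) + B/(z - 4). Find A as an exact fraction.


Step 1: Multiply both sides by (z + 4) and set z = -4
Step 2: A = 9 / (-4 - 4)
Step 3: A = 9 / (-8)
Step 4: A = -9/8

-9/8


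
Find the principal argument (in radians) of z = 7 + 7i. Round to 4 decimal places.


Step 1: z = 7 + 7i
Step 2: arg(z) = atan2(7, 7)
Step 3: arg(z) = 0.7854

0.7854


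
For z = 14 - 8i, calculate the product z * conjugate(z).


Step 1: conj(z) = 14 + 8i
Step 2: z * conj(z) = 14^2 + (-8)^2
Step 3: = 196 + 64 = 260

260


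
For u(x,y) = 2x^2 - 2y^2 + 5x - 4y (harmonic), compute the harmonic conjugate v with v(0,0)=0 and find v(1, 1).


Step 1: v_x = -u_y = 4y + 4
Step 2: v_y = u_x = 4x + 5
Step 3: v = 4xy + 4x + 5y + C
Step 4: v(0,0) = 0 => C = 0
Step 5: v(1, 1) = 13

13


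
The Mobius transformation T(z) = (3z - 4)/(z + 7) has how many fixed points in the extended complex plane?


Step 1: Fixed points satisfy T(z) = z
Step 2: z^2 + 4z + 4 = 0
Step 3: Discriminant = 4^2 - 4*1*4 = 0
Step 4: Number of fixed points = 1

1


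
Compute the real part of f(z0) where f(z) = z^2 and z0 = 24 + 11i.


Step 1: z0 = 24 + 11i
Step 2: z0^2 = 24^2 - 11^2 + 528i
Step 3: real part = 576 - 121 = 455

455


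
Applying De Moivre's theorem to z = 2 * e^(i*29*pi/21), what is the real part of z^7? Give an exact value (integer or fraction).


Step 1: By De Moivre's theorem, z^7 = 2^7 * e^(i*7*29*pi/21) = 128 * (cos(29*pi/3) + i*sin(29*pi/3))
Step 2: |z|^7 = 2^7 = 128
Step 3: Reduce the angle mod 2*pi: 29*pi/3 - 8*pi = 5*pi/3
Step 4: cos(5*pi/3) = 1/2
Step 5: Re(z^7) = 128 * 1/2 = 64

64


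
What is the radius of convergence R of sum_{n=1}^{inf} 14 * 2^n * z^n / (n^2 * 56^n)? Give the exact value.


Step 1: General term a_n = 14 * 2^n / (n^2 * 56^n)
Step 2: By the root test, |a_n|^(1/n) = 14^(1/n) * 2 / (n^(2/n) * 56) -> 2/56 as n -> infinity (since 14^(1/n) -> 1 and n^(2/n) -> 1)
Step 3: R = 1/lim|a_n|^(1/n) = 56/2 = 28

28


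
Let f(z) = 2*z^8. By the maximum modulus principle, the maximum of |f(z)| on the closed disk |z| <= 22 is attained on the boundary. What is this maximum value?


Step 1: On |z| = 22, |f(z)| = 2 * |z|^8 = 2 * 22^8
Step 2: By maximum modulus principle, maximum is on boundary.
Step 3: Maximum = 2 * 54875873536 = 109751747072

109751747072


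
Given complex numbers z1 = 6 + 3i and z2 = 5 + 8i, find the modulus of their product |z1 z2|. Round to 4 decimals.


Step 1: |z1| = sqrt(6^2 + 3^2) = sqrt(45)
Step 2: |z2| = sqrt(5^2 + 8^2) = sqrt(89)
Step 3: |z1*z2| = |z1|*|z2| = sqrt(45) * sqrt(89) = sqrt(45 * 89) = sqrt(4005)
Step 4: = 63.2851

63.2851


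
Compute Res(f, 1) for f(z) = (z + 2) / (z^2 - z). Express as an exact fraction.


Step 1: Q(z) = z^2 - z = (z - 1)(z)
Step 2: Q'(z) = 2z - 1
Step 3: Q'(1) = 1, P(1) = 3
Step 4: Res = P(1)/Q'(1) = 3/1 = 3

3


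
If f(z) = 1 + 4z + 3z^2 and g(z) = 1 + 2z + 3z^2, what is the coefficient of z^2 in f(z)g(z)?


Step 1: z^2 term in f*g comes from: (1)*(3z^2) + (4z)*(2z) + (3z^2)*(1)
Step 2: = 3 + 8 + 3
Step 3: = 14

14


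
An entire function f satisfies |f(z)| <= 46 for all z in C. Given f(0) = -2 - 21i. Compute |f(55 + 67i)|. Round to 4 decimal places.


Step 1: By Liouville's theorem, a bounded entire function is constant.
Step 2: f(z) = f(0) = -2 - 21i for all z.
Step 3: |f(w)| = |-2 - 21i| = sqrt(4 + 441)
Step 4: = 21.095

21.095


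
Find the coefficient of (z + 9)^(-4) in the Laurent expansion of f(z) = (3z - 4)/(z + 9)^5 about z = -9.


Step 1: Write the numerator in powers of (z + 9): 3z - 4 = 3(z + 9) + (3*(-9) - 4) = 3(z + 9) - 31
Step 2: Divide by (z + 9)^5: f(z) = -31(z + 9)^(-5) + 3(z + 9)^(-4)
Step 3: This finite sum is the Laurent series of f about z = -9.
Step 4: Coefficient of (z + 9)^(-4) = coefficient of (z + 9) in the re-centred numerator = 3

3


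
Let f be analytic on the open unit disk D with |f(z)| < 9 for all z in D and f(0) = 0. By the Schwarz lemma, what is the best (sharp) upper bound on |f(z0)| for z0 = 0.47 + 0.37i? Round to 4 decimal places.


Step 1: g = f/9 maps D -> D with g(0) = 0, so by the Schwarz lemma |g(z)| <= |z|, i.e. |f(z)| <= 9|z|; this is sharp (f(z) = 9z).
Step 2: |z0|^2 = 0.47^2 + 0.37^2 = 0.3578
Step 3: |z0| = sqrt(0.3578) = 0.598164
Step 4: Best bound = 9 * |z0| = 9 * 0.598164 = 5.3835

5.3835


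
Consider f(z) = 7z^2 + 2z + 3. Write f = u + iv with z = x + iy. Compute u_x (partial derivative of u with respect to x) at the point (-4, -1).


Step 1: f(z) = 7(x+iy)^2 + 2(x+iy) + 3
Step 2: u = 7(x^2 - y^2) + 2x + 3
Step 3: u_x = 14x + 2
Step 4: At (-4, -1): u_x = -56 + 2 = -54

-54


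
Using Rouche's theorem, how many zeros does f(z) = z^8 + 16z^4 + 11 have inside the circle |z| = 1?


Step 1: On |z| = 1 the three terms have sizes |z^8| = 1^8 = 1, |16z^4| = 16*1^4 = 16, |11| = 11
Step 2: The dominant term is g(z) = 16z^4; let h(z) = z^8 + 11 so f = g + h
Step 3: On |z| = 1: |g| = 16 and |h| <= 1 + 11 = 12
Step 4: Since 16 > 12, |h| < |g| on |z| = 1, so by Rouche f has the same number of zeros as g inside |z| < 1
Step 5: g(z) = 16z^4 has 4 zeros (at the origin, multiplicity 4) inside |z| < 1. Answer = 4

4


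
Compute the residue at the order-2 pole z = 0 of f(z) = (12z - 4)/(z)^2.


Step 1: Pole of order 2 at z = 0
Step 2: Res = lim d/dz [(z)^2 * f(z)] as z -> 0
Step 3: (z)^2 * f(z) = 12z - 4
Step 4: d/dz[12z - 4] = 12

12


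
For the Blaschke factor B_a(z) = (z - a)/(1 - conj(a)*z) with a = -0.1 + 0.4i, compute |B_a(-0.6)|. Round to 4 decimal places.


Step 1: Numerator z0 - a = -0.6 - (-0.1 + 0.4i) = -0.5 - 0.4i
Step 2: Denominator 1 - conj(a)*z0 = 1 - (-0.1 - 0.4i)*(-0.6) = 0.94 - 0.24i
Step 3: |z0 - a|^2 = (-0.5)^2 + (-0.4)^2 = 0.41; |1 - conj(a)*z0|^2 = 0.94^2 + (-0.24)^2 = 0.9412
Step 4: |B_a(-0.6)| = sqrt(0.41 / 0.9412) = sqrt(0.435614)
Step 5: = 0.66

0.66


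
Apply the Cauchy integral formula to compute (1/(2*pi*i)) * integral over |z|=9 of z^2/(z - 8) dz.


Step 1: f(z) = z^2, a = 8 is inside |z| = 9
Step 2: By Cauchy integral formula: (1/(2pi*i)) * integral = f(a)
Step 3: f(8) = 8^2 = 64

64


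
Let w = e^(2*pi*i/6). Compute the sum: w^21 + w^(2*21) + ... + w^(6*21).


Step 1: The sum sum_{j=1}^{n} w^(k*j) equals n if n | k, else 0.
Step 2: Here n = 6, k = 21
Step 3: Does n divide k? 6 | 21 -> False
Step 4: Sum = 0

0


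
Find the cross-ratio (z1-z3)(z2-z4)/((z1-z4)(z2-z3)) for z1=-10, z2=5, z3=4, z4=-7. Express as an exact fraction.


Step 1: (z1-z3)(z2-z4) = (-14) * 12 = -168
Step 2: (z1-z4)(z2-z3) = (-3) * 1 = -3
Step 3: Cross-ratio = 168/3 = 56

56


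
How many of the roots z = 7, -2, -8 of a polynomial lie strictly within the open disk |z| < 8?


Step 1: Check each root:
  z = 7: |7| = 7 < 8
  z = -2: |-2| = 2 < 8
  z = -8: |-8| = 8 >= 8
Step 2: Count = 2

2


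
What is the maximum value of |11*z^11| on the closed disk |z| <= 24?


Step 1: On |z| = 24, |f(z)| = 11 * |z|^11 = 11 * 24^11
Step 2: By maximum modulus principle, maximum is on boundary.
Step 3: Maximum = 11 * 1521681143169024 = 16738492574859264

16738492574859264


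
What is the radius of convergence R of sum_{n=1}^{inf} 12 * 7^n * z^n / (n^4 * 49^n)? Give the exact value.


Step 1: General term a_n = 12 * 7^n / (n^4 * 49^n)
Step 2: By the root test, |a_n|^(1/n) = 12^(1/n) * 7 / (n^(4/n) * 49) -> 7/49 as n -> infinity (since 12^(1/n) -> 1 and n^(4/n) -> 1)
Step 3: R = 1/lim|a_n|^(1/n) = 49/7 = 7

7


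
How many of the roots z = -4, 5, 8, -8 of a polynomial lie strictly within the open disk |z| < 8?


Step 1: Check each root:
  z = -4: |-4| = 4 < 8
  z = 5: |5| = 5 < 8
  z = 8: |8| = 8 >= 8
  z = -8: |-8| = 8 >= 8
Step 2: Count = 2

2


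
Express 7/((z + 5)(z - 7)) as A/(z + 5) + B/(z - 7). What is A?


Step 1: Multiply both sides by (z + 5) and set z = -5
Step 2: A = 7 / (-5 - 7)
Step 3: A = 7 / (-12)
Step 4: A = -7/12

-7/12


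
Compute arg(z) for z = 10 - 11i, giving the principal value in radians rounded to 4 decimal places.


Step 1: z = 10 - 11i
Step 2: arg(z) = atan2(-11, 10)
Step 3: arg(z) = -0.833

-0.833


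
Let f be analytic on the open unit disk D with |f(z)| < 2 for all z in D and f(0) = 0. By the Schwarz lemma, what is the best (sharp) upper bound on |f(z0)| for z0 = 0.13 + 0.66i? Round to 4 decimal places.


Step 1: g = f/2 maps D -> D with g(0) = 0, so by the Schwarz lemma |g(z)| <= |z|, i.e. |f(z)| <= 2|z|; this is sharp (f(z) = 2z).
Step 2: |z0|^2 = 0.13^2 + 0.66^2 = 0.4525
Step 3: |z0| = sqrt(0.4525) = 0.672681
Step 4: Best bound = 2 * |z0| = 2 * 0.672681 = 1.3454

1.3454


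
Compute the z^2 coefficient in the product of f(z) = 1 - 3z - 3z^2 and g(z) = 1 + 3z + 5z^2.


Step 1: z^2 term in f*g comes from: (1)*(5z^2) + (-3z)*(3z) + (-3z^2)*(1)
Step 2: = 5 - 9 - 3
Step 3: = -7

-7


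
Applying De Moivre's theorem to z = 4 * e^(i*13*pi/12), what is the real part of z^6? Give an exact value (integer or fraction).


Step 1: By De Moivre's theorem, z^6 = 4^6 * e^(i*6*13*pi/12) = 4096 * (cos(13*pi/2) + i*sin(13*pi/2))
Step 2: |z|^6 = 4^6 = 4096
Step 3: Reduce the angle mod 2*pi: 13*pi/2 - 6*pi = pi/2
Step 4: cos(pi/2) = 0
Step 5: Re(z^6) = 4096 * 0 = 0

0


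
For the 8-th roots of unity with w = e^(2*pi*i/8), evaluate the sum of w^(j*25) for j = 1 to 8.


Step 1: The sum sum_{j=1}^{n} w^(k*j) equals n if n | k, else 0.
Step 2: Here n = 8, k = 25
Step 3: Does n divide k? 8 | 25 -> False
Step 4: Sum = 0

0


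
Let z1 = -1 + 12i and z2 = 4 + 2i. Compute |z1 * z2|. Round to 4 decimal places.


Step 1: |z1| = sqrt((-1)^2 + 12^2) = sqrt(145)
Step 2: |z2| = sqrt(4^2 + 2^2) = sqrt(20)
Step 3: |z1*z2| = |z1|*|z2| = sqrt(145) * sqrt(20) = sqrt(145 * 20) = sqrt(2900)
Step 4: = 53.8516

53.8516


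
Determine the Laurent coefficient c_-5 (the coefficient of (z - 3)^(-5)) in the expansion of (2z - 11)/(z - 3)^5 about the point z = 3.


Step 1: Write the numerator in powers of (z - 3): 2z - 11 = 2(z - 3) + (2*3 - 11) = 2(z - 3) - 5
Step 2: Divide by (z - 3)^5: f(z) = -5(z - 3)^(-5) + 2(z - 3)^(-4)
Step 3: This finite sum is the Laurent series of f about z = 3.
Step 4: Coefficient of (z - 3)^(-5) = 2*3 - 11 = -5

-5


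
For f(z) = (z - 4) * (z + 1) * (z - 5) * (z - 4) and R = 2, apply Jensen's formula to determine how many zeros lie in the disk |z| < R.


Jensen's formula: (1/2pi)*integral log|f(Re^it)|dt = log|f(0)| + sum_{|a_k|<R} log(R/|a_k|)
Step 1: f(0) = (-4) * 1 * (-5) * (-4) = -80
Step 2: log|f(0)| = log|4| + log|-1| + log|5| + log|4| = 4.382
Step 3: Zeros inside |z| < 2: -1
Step 4: Jensen sum = log(2/1) = 0.6931
Step 5: n(R) = number of terms in the Jensen sum = count of zeros inside |z| < 2 = 1

1


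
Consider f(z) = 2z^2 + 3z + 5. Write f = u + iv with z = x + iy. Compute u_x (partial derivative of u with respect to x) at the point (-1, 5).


Step 1: f(z) = 2(x+iy)^2 + 3(x+iy) + 5
Step 2: u = 2(x^2 - y^2) + 3x + 5
Step 3: u_x = 4x + 3
Step 4: At (-1, 5): u_x = -4 + 3 = -1

-1


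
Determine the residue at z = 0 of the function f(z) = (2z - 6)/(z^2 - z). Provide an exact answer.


Step 1: Q(z) = z^2 - z = (z)(z - 1)
Step 2: Q'(z) = 2z - 1
Step 3: Q'(0) = -1, P(0) = -6
Step 4: Res = P(0)/Q'(0) = -6/(-1) = 6

6


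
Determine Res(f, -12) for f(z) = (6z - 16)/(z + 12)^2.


Step 1: Pole of order 2 at z = -12
Step 2: Res = lim d/dz [(z + 12)^2 * f(z)] as z -> -12
Step 3: (z + 12)^2 * f(z) = 6z - 16
Step 4: d/dz[6z - 16] = 6

6
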